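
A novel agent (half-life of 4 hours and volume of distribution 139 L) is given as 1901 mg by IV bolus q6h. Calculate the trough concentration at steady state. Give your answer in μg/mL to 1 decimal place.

7.5 μg/mL

k = ln2/t½ = ln2/4 ≈ 0.173287 h⁻¹; fraction remaining f = e^(−kτ) = e^(−0.173287×6) ≈ 0.3536.
Each bolus raises the concentration by D/Vd = 1901/139 ≈ 13.676 μg/mL.
Steady-state trough Cmin,ss = C₀·f/(1−f) ≈ 13.676 × 0.3536/0.6464 ≈ 7.481 μg/mL.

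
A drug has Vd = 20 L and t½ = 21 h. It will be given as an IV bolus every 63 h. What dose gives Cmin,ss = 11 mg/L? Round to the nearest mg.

1540 mg

τ/t½ = 63/21 ≈ 3, so f = (1/2)^(63/21) ≈ 0.125000.
Cmin,ss = (D/Vd)·f/(1−f), so D = Cmin,ss·Vd·(1−f)/f.
D = 11 × 20 × (1−f)/f ≈ 11 × 20 × 7.00000 ≈ 1540.00 mg.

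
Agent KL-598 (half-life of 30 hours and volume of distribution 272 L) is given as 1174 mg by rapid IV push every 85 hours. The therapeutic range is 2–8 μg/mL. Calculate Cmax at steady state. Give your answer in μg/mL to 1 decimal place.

5.0 μg/mL

τ/t½ = 85/30 ≈ 2.8333, so fraction remaining f = (1/2)^(85/30) ≈ 0.1403.
Accumulation ratio R = 1/(1 − f) ≈ 1/0.8597 ≈ 1.1632.
Single-dose peak C₀ = D/Vd = 1174/272 ≈ 4.316 μg/mL.
Steady-state peak Cmax,ss = C₀·R ≈ 4.316 × 1.1632 ≈ 5.020 μg/mL.
Peak 5.0 μg/mL vs MTC 8 μg/mL: below toxic threshold.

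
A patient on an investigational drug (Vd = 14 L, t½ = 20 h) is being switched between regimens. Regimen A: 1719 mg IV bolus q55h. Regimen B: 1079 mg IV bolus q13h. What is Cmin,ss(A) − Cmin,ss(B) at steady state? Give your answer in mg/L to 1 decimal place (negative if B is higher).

-114.0 mg/L

Regimen A: f = (1/2)^(55/20) ≈ 0.1487; Cmin,ss = (1719/14)·f/(1−f) ≈ 21.447 mg/L.
Regimen B: f = (1/2)^(13/20) ≈ 0.6373; Cmin,ss = (1079/14)·f/(1−f) ≈ 135.422 mg/L.
Difference ≈ 21.447 − 135.422 ≈ -113.975 mg/L.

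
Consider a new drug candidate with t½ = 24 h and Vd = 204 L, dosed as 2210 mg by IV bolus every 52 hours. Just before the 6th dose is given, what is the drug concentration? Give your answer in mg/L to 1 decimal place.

f = (1/2)^(τ/t½) = (1/2)^(52/24) ≈ 0.2227.
C₀ = D/Vd = 2210/204 ≈ 10.833 mg/L.
Before the 6th dose, 5 doses have been given. Superposition: Cmin = C₀·(f + f² + … + f^5).
≈ 10.833 × (0.2227 + 0.0496 + 0.0110 + 0.0025 + 0.0005) ≈ 10.833 × 0.2863 ≈ 3.101 mg/L.

3.1 mg/L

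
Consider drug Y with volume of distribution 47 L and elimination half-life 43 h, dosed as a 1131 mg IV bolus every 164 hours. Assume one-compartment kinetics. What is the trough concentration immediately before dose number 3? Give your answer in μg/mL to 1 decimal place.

f = (1/2)^(τ/t½) = (1/2)^(164/43) ≈ 0.0711.
C₀ = D/Vd = 1131/47 ≈ 24.064 μg/mL.
Before the 3rd dose, 2 doses have been given. Superposition: Cmin = C₀·(f + f²).
≈ 24.064 × (0.0711 + 0.0051) ≈ 24.064 × 0.0762 ≈ 1.834 μg/mL.

1.8 μg/mL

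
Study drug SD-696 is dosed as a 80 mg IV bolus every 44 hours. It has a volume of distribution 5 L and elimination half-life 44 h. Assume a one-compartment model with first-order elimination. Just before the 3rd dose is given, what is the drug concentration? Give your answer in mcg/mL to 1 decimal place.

f = (1/2)^(τ/t½) = (1/2)^(44/44) ≈ 0.5000.
C₀ = D/Vd = 80/5 ≈ 16.000 mcg/mL.
Before the 3rd dose, 2 doses have been given. Superposition: Cmin = C₀·(f + f²).
≈ 16.000 × (0.5000 + 0.2500) ≈ 16.000 × 0.7500 ≈ 12.000 mcg/mL.

12.0 mcg/mL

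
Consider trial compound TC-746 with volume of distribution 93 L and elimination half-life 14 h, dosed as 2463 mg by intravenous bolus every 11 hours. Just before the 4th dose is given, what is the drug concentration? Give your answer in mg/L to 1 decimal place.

29.4 mg/L

f = (1/2)^(τ/t½) = (1/2)^(11/14) ≈ 0.5801.
C₀ = D/Vd = 2463/93 ≈ 26.484 mg/L.
Before the 4th dose, 3 doses have been given. Superposition: Cmin = C₀·(f + f² + … + f^3).
≈ 26.484 × (0.5801 + 0.3365 + 0.1952) ≈ 26.484 × 1.1118 ≈ 29.445 mg/L.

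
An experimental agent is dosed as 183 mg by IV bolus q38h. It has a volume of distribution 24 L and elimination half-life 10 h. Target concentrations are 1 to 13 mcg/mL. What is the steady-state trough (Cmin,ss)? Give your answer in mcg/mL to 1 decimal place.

0.6 mcg/mL

k = ln2/t½ = ln2/10 ≈ 0.069315 h⁻¹; fraction remaining f = e^(−kτ) = e^(−0.069315×38) ≈ 0.0718.
Each bolus raises the concentration by D/Vd = 183/24 ≈ 7.625 mcg/mL.
Steady-state trough Cmin,ss = C₀·f/(1−f) ≈ 7.625 × 0.0718/0.9282 ≈ 0.590 mcg/mL.
Trough 0.6 mcg/mL vs MEC 1 mcg/mL: subtherapeutic.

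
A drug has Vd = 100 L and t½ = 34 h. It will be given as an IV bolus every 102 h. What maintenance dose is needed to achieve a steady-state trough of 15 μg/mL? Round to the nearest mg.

τ/t½ = 102/34 ≈ 3, so f = (1/2)^(102/34) ≈ 0.125000.
Cmin,ss = (D/Vd)·f/(1−f), so D = Cmin,ss·Vd·(1−f)/f.
D = 15 × 100 × (1−f)/f ≈ 15 × 100 × 7.00000 ≈ 10500.00 mg.

10500 mg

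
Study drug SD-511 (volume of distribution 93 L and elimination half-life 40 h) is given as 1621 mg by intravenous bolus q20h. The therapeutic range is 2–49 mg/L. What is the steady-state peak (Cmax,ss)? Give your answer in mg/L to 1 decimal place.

k = ln2/t½ = ln2/40 ≈ 0.017329 h⁻¹; fraction remaining f = e^(−kτ) = e^(−0.017329×20) ≈ 0.7071.
At steady state, accumulation factor R = 1/(1 − e^(−kτ)) ≈ 3.4141.
Single-dose peak C₀ = D/Vd = 1621/93 ≈ 17.430 mg/L.
Cmax,ss = C₀/(1 − f) ≈ 17.430/0.2929 ≈ 59.508 mg/L.
Peak 59.5 mg/L vs MTC 49 mg/L: exceeds toxic threshold.

59.5 mg/L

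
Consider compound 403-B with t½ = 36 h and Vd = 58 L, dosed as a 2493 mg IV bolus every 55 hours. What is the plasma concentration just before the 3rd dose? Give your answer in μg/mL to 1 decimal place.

20.1 μg/mL

f = (1/2)^(τ/t½) = (1/2)^(55/36) ≈ 0.3468.
C₀ = D/Vd = 2493/58 ≈ 42.983 μg/mL.
Before the 3rd dose, 2 doses have been given. Superposition: Cmin = C₀·(f + f²).
≈ 42.983 × (0.3468 + 0.1203) ≈ 42.983 × 0.4671 ≈ 20.077 μg/mL.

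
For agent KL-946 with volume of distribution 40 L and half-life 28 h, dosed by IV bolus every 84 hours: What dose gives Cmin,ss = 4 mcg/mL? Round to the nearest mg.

1120 mg

τ/t½ = 84/28 ≈ 3, so f = (1/2)^(84/28) ≈ 0.125000.
Cmin,ss = (D/Vd)·f/(1−f), so D = Cmin,ss·Vd·(1−f)/f.
D = 4 × 40 × (1−f)/f ≈ 4 × 40 × 7.00000 ≈ 1120.00 mg.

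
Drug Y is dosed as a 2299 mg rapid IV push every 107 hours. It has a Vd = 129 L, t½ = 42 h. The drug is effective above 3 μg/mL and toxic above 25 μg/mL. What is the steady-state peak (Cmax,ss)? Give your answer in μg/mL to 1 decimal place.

21.5 μg/mL

k = ln2/t½ = ln2/42 ≈ 0.016504 h⁻¹; fraction remaining f = e^(−kτ) = e^(−0.016504×107) ≈ 0.1710.
At steady state, accumulation factor R = 1/(1 − e^(−kτ)) ≈ 1.2063.
Single-dose peak C₀ = D/Vd = 2299/129 ≈ 17.822 μg/mL.
Cmax,ss = C₀/(1 − f) ≈ 17.822/0.8290 ≈ 21.498 μg/mL.
Peak 21.5 μg/mL vs MTC 25 μg/mL: below toxic threshold.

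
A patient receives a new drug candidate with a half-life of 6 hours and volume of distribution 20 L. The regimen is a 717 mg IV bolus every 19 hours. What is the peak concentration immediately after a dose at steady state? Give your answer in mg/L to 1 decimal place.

τ/t½ = 19/6 ≈ 3.1667, so fraction remaining f = (1/2)^(19/6) ≈ 0.1114.
At steady state, accumulation factor R = 1/(1 − e^(−kτ)) ≈ 1.1254.
Single-dose peak C₀ = D/Vd = 717/20 ≈ 35.850 mg/L.
Cmax,ss = C₀/(1 − f) ≈ 35.850/0.8886 ≈ 40.344 mg/L.

40.3 mg/L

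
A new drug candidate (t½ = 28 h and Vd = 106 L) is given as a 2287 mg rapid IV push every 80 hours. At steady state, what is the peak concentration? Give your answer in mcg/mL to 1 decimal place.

25.0 mcg/mL

Over one 80-h interval, 80/28 ≈ 2.8571 half-lives elapse, leaving f ≈ 0.1380 of each dose.
Accumulation ratio R = 1/(1 − f) ≈ 1/0.8620 ≈ 1.1601.
Each bolus raises the concentration by D/Vd = 2287/106 ≈ 21.575 mcg/mL.
Steady-state peak Cmax,ss = C₀·R ≈ 21.575 × 1.1601 ≈ 25.029 mcg/mL.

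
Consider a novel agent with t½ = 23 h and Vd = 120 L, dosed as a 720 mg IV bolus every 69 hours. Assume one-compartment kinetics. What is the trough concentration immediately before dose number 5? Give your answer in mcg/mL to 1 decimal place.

f = (1/2)^(τ/t½) = (1/2)^(69/23) ≈ 0.1250.
C₀ = D/Vd = 720/120 ≈ 6.000 mcg/mL.
Before the 5th dose, 4 doses have been given. Superposition: Cmin = C₀·(f + f² + … + f^4).
≈ 6.000 × (0.1250 + 0.0156 + 0.0020 + 0.0002) ≈ 6.000 × 0.1428 ≈ 0.857 mcg/mL.

0.9 mcg/mL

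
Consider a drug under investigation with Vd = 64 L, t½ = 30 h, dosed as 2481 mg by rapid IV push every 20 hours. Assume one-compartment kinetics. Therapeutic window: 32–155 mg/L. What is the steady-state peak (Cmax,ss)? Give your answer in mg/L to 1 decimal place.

τ/t½ = 20/30 ≈ 0.66667, so fraction remaining f = (1/2)^(20/30) ≈ 0.6300.
At steady state, accumulation factor R = 1/(1 − e^(−kτ)) ≈ 2.7027.
Single-dose peak C₀ = D/Vd = 2481/64 ≈ 38.766 mg/L.
Cmax,ss = C₀/(1 − f) ≈ 38.766/0.3700 ≈ 104.773 mg/L.
Peak 104.8 mg/L vs MTC 155 mg/L: below toxic threshold.

104.8 mg/L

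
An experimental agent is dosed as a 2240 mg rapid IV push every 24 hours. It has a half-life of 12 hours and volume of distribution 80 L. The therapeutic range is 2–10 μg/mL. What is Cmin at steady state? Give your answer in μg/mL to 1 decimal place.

9.3 μg/mL

τ = 24 h = 2 half-lives, so f = (1/2)^2 = 0.25.
At steady state, R = 1/(1 − 0.25) = 4/3.
Single-dose peak C₀ = D/Vd = 2240/80 = 28 μg/mL.
Steady-state peak Cmax,ss = C₀·R = 28 × 4/3 ≈ 37.333 μg/mL.
Steady-state trough Cmin,ss = Cmax,ss·f ≈ 37.333 × 0.25 ≈ 9.333 μg/mL.
Trough 9.3 μg/mL vs MEC 2 μg/mL: adequate.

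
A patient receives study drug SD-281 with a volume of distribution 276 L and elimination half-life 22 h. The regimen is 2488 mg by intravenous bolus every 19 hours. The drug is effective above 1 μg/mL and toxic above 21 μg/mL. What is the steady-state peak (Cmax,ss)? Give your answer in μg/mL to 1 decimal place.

k = ln2/t½ = ln2/22 ≈ 0.031507 h⁻¹; fraction remaining f = e^(−kτ) = e^(−0.031507×19) ≈ 0.5496.
Accumulation ratio R = 1/(1 − f) ≈ 1/0.4504 ≈ 2.2202.
Single-dose peak C₀ = D/Vd = 2488/276 ≈ 9.014 μg/mL.
Cmax,ss = C₀/(1 − f) ≈ 9.014/0.4504 ≈ 20.013 μg/mL.
Peak 20.0 μg/mL vs MTC 21 μg/mL: below toxic threshold.

20.0 μg/mL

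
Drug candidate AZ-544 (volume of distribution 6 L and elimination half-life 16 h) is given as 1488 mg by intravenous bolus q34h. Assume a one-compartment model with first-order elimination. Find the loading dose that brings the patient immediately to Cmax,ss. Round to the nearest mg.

f = (1/2)^(34/16) ≈ 0.229251; accumulation ratio R = 1/(1−f) ≈ 1.29744.
Loading dose to hit Cmax,ss on first dose: D_load = D_maint·R ≈ 1488 × 1.29744 ≈ 1930.59 mg.

1931 mg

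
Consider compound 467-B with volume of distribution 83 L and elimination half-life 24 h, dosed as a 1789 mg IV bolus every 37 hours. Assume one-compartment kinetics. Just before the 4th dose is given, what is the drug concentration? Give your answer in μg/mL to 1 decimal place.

10.8 μg/mL

f = (1/2)^(τ/t½) = (1/2)^(37/24) ≈ 0.3435.
C₀ = D/Vd = 1789/83 ≈ 21.554 μg/mL.
Before the 4th dose, 3 doses have been given. Superposition: Cmin = C₀·(f + f² + … + f^3).
≈ 21.554 × (0.3435 + 0.1180 + 0.0405) ≈ 21.554 × 0.5020 ≈ 10.820 μg/mL.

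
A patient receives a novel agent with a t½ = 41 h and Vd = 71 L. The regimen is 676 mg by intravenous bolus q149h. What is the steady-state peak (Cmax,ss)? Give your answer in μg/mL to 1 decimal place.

10.4 μg/mL

τ/t½ = 149/41 ≈ 3.6341, so fraction remaining f = (1/2)^(149/41) ≈ 0.0805.
At steady state, accumulation factor R = 1/(1 − e^(−kτ)) ≈ 1.0875.
Each bolus raises the concentration by D/Vd = 676/71 ≈ 9.521 μg/mL.
Cmax,ss = C₀/(1 − f) ≈ 9.521/0.9195 ≈ 10.355 μg/mL.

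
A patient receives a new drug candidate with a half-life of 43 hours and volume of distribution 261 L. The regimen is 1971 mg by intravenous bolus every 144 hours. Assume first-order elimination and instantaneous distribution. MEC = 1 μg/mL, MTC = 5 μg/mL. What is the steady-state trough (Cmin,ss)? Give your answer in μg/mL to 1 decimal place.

τ/t½ = 144/43 ≈ 3.3488, so fraction remaining f = (1/2)^(144/43) ≈ 0.0982.
Accumulation ratio R = 1/(1 − f) ≈ 1/0.9018 ≈ 1.1089.
Each bolus raises the concentration by D/Vd = 1971/261 ≈ 7.552 μg/mL.
Steady-state peak Cmax,ss = C₀·R ≈ 7.552 × 1.1089 ≈ 8.374 μg/mL.
One interval later, Cmin,ss = Cmax,ss·e^(−kτ) ≈ 8.374 × 0.0982 ≈ 0.822 μg/mL.
Trough 0.8 μg/mL vs MEC 1 μg/mL: subtherapeutic.

0.8 μg/mL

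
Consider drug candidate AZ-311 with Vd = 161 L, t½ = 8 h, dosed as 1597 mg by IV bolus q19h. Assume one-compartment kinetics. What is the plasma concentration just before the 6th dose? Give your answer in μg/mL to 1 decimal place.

2.4 μg/mL

f = (1/2)^(τ/t½) = (1/2)^(19/8) ≈ 0.1928.
C₀ = D/Vd = 1597/161 ≈ 9.919 μg/mL.
Before the 6th dose, 5 doses have been given. Superposition: Cmin = C₀·(f + f² + … + f^5).
≈ 9.919 × (0.1928 + 0.0372 + 0.0072 + 0.0014 + 0.0003) ≈ 9.919 × 0.2389 ≈ 2.370 μg/mL.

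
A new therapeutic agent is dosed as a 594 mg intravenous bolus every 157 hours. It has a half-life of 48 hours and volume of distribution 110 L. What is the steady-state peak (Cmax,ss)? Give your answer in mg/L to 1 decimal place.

Over one 157-h interval, 157/48 ≈ 3.2708 half-lives elapse, leaving f ≈ 0.1036 of each dose.
Accumulation ratio R = 1/(1 − f) ≈ 1/0.8964 ≈ 1.1156.
Single-dose peak C₀ = D/Vd = 594/110 ≈ 5.400 mg/L.
Cmax,ss = C₀/(1 − f) ≈ 5.400/0.8964 ≈ 6.024 mg/L.

6.0 mg/L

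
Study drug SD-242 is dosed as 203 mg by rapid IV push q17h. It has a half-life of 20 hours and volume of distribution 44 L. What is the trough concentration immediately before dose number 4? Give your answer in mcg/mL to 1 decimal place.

4.8 mcg/mL

f = (1/2)^(τ/t½) = (1/2)^(17/20) ≈ 0.5548.
C₀ = D/Vd = 203/44 ≈ 4.614 mcg/mL.
Before the 4th dose, 3 doses have been given. Superposition: Cmin = C₀·(f + f² + … + f^3).
≈ 4.614 × (0.5548 + 0.3078 + 0.1708) ≈ 4.614 × 1.0334 ≈ 4.768 mcg/mL.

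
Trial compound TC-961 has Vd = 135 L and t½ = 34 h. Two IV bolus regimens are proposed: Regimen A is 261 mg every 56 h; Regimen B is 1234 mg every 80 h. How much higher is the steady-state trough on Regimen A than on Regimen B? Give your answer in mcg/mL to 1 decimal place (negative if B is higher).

Regimen A: f = (1/2)^(56/34) ≈ 0.3193; Cmin,ss = (261/135)·f/(1−f) ≈ 0.907 mcg/mL.
Regimen B: f = (1/2)^(80/34) ≈ 0.1957; Cmin,ss = (1234/135)·f/(1−f) ≈ 2.224 mcg/mL.
Difference ≈ 0.907 − 2.224 ≈ -1.317 mcg/mL.

-1.3 mcg/mL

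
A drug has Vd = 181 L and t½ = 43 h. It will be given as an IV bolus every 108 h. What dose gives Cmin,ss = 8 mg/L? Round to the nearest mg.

6809 mg

τ/t½ = 108/43 ≈ 2.5116, so f = (1/2)^(108/43) ≈ 0.175358.
Cmin,ss = (D/Vd)·f/(1−f), so D = Cmin,ss·Vd·(1−f)/f.
D = 8 × 181 × (1−f)/f ≈ 8 × 181 × 4.70262 ≈ 6809.39 mg.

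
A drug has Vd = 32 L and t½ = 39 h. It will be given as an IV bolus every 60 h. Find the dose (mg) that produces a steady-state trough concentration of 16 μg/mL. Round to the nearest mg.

975 mg

τ/t½ = 60/39 ≈ 1.5385, so f = (1/2)^(60/39) ≈ 0.344252.
Cmin,ss = (D/Vd)·f/(1−f), so D = Cmin,ss·Vd·(1−f)/f.
D = 16 × 32 × (1−f)/f ≈ 16 × 32 × 1.90485 ≈ 975.28 mg.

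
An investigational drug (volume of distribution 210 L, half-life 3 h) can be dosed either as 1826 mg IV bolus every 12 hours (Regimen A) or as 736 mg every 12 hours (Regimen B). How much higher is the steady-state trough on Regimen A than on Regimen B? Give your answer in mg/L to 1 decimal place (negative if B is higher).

Regimen A: f = (1/2)^(12/3) ≈ 0.0625; Cmin,ss = (1826/210)·f/(1−f) ≈ 0.580 mg/L.
Regimen B: f = (1/2)^(12/3) ≈ 0.0625; Cmin,ss = (736/210)·f/(1−f) ≈ 0.234 mg/L.
Difference ≈ 0.580 − 0.234 ≈ 0.346 mg/L.

0.3 mg/L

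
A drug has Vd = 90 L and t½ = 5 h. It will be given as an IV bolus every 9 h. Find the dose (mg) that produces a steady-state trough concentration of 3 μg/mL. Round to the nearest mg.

τ/t½ = 9/5 ≈ 1.8, so f = (1/2)^(9/5) ≈ 0.287175.
Cmin,ss = (D/Vd)·f/(1−f), so D = Cmin,ss·Vd·(1−f)/f.
D = 3 × 90 × (1−f)/f ≈ 3 × 90 × 2.48220 ≈ 670.19 mg.

670 mg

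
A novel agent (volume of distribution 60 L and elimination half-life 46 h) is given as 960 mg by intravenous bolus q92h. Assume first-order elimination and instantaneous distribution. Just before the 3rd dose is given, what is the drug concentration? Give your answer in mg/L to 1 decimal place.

f = (1/2)^(τ/t½) = (1/2)^(92/46) ≈ 0.2500.
C₀ = D/Vd = 960/60 ≈ 16.000 mg/L.
Before the 3rd dose, 2 doses have been given. Superposition: Cmin = C₀·(f + f²).
≈ 16.000 × (0.2500 + 0.0625) ≈ 16.000 × 0.3125 ≈ 5.000 mg/L.

5.0 mg/L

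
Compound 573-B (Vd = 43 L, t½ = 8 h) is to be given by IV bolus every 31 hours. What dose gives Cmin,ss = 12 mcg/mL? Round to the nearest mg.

τ/t½ = 31/8 ≈ 3.875, so f = (1/2)^(31/8) ≈ 0.068157.
Cmin,ss = (D/Vd)·f/(1−f), so D = Cmin,ss·Vd·(1−f)/f.
D = 12 × 43 × (1−f)/f ≈ 12 × 43 × 13.67201 ≈ 7054.76 mg.

7055 mg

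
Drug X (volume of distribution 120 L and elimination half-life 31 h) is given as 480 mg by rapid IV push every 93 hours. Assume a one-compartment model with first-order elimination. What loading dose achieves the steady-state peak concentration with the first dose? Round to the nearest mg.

549 mg

f = (1/2)^(93/31) ≈ 0.125000; accumulation ratio R = 1/(1−f) ≈ 1.14286.
Loading dose to hit Cmax,ss on first dose: D_load = D_maint·R ≈ 480 × 1.14286 ≈ 548.57 mg.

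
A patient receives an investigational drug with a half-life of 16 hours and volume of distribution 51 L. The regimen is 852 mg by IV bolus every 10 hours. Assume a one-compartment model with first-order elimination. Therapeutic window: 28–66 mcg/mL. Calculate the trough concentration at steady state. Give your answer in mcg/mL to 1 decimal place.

τ/t½ = 10/16 ≈ 0.625, so fraction remaining f = (1/2)^(10/16) ≈ 0.6484.
Each bolus raises the concentration by D/Vd = 852/51 ≈ 16.706 mcg/mL.
Steady-state trough Cmin,ss = C₀·f/(1−f) ≈ 16.706 × 0.6484/0.3516 ≈ 30.808 mcg/mL.
Trough 30.8 mcg/mL vs MEC 28 mcg/mL: adequate.

30.8 mcg/mL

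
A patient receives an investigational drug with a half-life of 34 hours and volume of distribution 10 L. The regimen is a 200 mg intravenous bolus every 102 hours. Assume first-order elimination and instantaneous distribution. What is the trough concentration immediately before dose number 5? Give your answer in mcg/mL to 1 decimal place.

2.9 mcg/mL

f = (1/2)^(τ/t½) = (1/2)^(102/34) ≈ 0.1250.
C₀ = D/Vd = 200/10 ≈ 20.000 mcg/mL.
Before the 5th dose, 4 doses have been given. Superposition: Cmin = C₀·(f + f² + … + f^4).
≈ 20.000 × (0.1250 + 0.0156 + 0.0020 + 0.0002) ≈ 20.000 × 0.1428 ≈ 2.856 mcg/mL.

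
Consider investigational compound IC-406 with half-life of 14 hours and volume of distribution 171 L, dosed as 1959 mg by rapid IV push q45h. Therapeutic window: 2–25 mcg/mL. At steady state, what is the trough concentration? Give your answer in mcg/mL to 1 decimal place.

1.4 mcg/mL

k = ln2/t½ = ln2/14 ≈ 0.049511 h⁻¹; fraction remaining f = e^(−kτ) = e^(−0.049511×45) ≈ 0.1077.
At steady state, accumulation factor R = 1/(1 − e^(−kτ)) ≈ 1.1207.
Each bolus raises the concentration by D/Vd = 1959/171 ≈ 11.456 mcg/mL.
Steady-state peak Cmax,ss = C₀·R ≈ 11.456 × 1.1207 ≈ 12.839 mcg/mL.
One interval later, Cmin,ss = Cmax,ss·e^(−kτ) ≈ 12.839 × 0.1077 ≈ 1.383 mcg/mL.
Trough 1.4 mcg/mL vs MEC 2 mcg/mL: subtherapeutic.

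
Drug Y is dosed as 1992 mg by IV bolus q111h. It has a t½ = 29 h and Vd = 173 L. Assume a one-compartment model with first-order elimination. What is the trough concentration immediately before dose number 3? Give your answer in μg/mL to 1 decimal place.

f = (1/2)^(τ/t½) = (1/2)^(111/29) ≈ 0.0704.
C₀ = D/Vd = 1992/173 ≈ 11.514 μg/mL.
Before the 3rd dose, 2 doses have been given. Superposition: Cmin = C₀·(f + f²).
≈ 11.514 × (0.0704 + 0.0050) ≈ 11.514 × 0.0754 ≈ 0.868 μg/mL.

0.9 μg/mL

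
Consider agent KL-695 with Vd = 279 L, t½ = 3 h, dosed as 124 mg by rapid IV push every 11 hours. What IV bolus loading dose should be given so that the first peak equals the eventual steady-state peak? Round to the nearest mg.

f = (1/2)^(11/3) ≈ 0.078745; accumulation ratio R = 1/(1−f) ≈ 1.08548.
Loading dose to hit Cmax,ss on first dose: D_load = D_maint·R ≈ 124 × 1.08548 ≈ 134.60 mg.

135 mg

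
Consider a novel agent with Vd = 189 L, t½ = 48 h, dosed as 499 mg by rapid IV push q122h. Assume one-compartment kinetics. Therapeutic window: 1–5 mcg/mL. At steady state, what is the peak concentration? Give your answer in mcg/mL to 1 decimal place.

3.2 mcg/mL

Over one 122-h interval, 122/48 ≈ 2.5417 half-lives elapse, leaving f ≈ 0.1717 of each dose.
At steady state, accumulation factor R = 1/(1 − e^(−kτ)) ≈ 1.2073.
Single-dose peak C₀ = D/Vd = 499/189 ≈ 2.640 mcg/mL.
Steady-state peak Cmax,ss = C₀·R ≈ 2.640 × 1.2073 ≈ 3.187 mcg/mL.
Peak 3.2 mcg/mL vs MTC 5 mcg/mL: below toxic threshold.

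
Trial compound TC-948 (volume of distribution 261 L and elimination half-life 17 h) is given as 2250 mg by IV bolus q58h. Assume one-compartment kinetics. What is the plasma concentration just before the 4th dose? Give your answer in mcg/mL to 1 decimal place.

f = (1/2)^(τ/t½) = (1/2)^(58/17) ≈ 0.0940.
C₀ = D/Vd = 2250/261 ≈ 8.621 mcg/mL.
Before the 4th dose, 3 doses have been given. Superposition: Cmin = C₀·(f + f² + … + f^3).
≈ 8.621 × (0.0940 + 0.0088 + 0.0008) ≈ 8.621 × 0.1036 ≈ 0.893 mcg/mL.

0.9 mcg/mL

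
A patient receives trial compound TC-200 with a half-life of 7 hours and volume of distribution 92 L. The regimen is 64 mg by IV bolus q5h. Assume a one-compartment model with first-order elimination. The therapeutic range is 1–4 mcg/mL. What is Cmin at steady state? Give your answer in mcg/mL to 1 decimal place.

k = ln2/t½ = ln2/7 ≈ 0.099021 h⁻¹; fraction remaining f = e^(−kτ) = e^(−0.099021×5) ≈ 0.6095.
At steady state, accumulation factor R = 1/(1 − e^(−kτ)) ≈ 2.5608.
Single-dose peak C₀ = D/Vd = 64/92 ≈ 0.696 mcg/mL.
Steady-state peak Cmax,ss = C₀·R ≈ 0.696 × 2.5608 ≈ 1.782 mcg/mL.
Steady-state trough Cmin,ss = Cmax,ss·f ≈ 1.782 × 0.6095 ≈ 1.086 mcg/mL.
Trough 1.1 mcg/mL vs MEC 1 mcg/mL: adequate.

1.1 mcg/mL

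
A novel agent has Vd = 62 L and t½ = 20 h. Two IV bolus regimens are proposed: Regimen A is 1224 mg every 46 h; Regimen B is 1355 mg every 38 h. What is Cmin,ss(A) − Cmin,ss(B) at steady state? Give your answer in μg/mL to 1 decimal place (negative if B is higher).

Regimen A: f = (1/2)^(46/20) ≈ 0.2031; Cmin,ss = (1224/62)·f/(1−f) ≈ 5.031 μg/mL.
Regimen B: f = (1/2)^(38/20) ≈ 0.2679; Cmin,ss = (1355/62)·f/(1−f) ≈ 7.997 μg/mL.
Difference ≈ 5.031 − 7.997 ≈ -2.966 μg/mL.

-3.0 μg/mL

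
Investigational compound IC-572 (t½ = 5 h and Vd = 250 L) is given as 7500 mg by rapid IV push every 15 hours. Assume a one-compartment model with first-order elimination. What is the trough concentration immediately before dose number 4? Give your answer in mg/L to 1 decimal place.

4.3 mg/L

f = (1/2)^(τ/t½) = (1/2)^(15/5) ≈ 0.1250.
C₀ = D/Vd = 7500/250 ≈ 30.000 mg/L.
Before the 4th dose, 3 doses have been given. Superposition: Cmin = C₀·(f + f² + … + f^3).
≈ 30.000 × (0.1250 + 0.0156 + 0.0020) ≈ 30.000 × 0.1426 ≈ 4.278 mg/L.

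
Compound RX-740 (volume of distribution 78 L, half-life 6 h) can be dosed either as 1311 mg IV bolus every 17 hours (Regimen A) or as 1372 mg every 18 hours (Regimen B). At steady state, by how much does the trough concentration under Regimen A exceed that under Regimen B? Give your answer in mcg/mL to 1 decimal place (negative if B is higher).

Regimen A: f = (1/2)^(17/6) ≈ 0.1403; Cmin,ss = (1311/78)·f/(1−f) ≈ 2.743 mcg/mL.
Regimen B: f = (1/2)^(18/6) ≈ 0.1250; Cmin,ss = (1372/78)·f/(1−f) ≈ 2.513 mcg/mL.
Difference ≈ 2.743 − 2.513 ≈ 0.230 mcg/mL.

0.2 mcg/mL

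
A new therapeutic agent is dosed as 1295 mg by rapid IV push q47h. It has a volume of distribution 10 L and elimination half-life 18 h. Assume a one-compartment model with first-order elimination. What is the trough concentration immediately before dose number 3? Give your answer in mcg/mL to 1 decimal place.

24.7 mcg/mL

f = (1/2)^(τ/t½) = (1/2)^(47/18) ≈ 0.1637.
C₀ = D/Vd = 1295/10 ≈ 129.500 mcg/mL.
Before the 3rd dose, 2 doses have been given. Superposition: Cmin = C₀·(f + f²).
≈ 129.500 × (0.1637 + 0.0268) ≈ 129.500 × 0.1905 ≈ 24.670 mcg/mL.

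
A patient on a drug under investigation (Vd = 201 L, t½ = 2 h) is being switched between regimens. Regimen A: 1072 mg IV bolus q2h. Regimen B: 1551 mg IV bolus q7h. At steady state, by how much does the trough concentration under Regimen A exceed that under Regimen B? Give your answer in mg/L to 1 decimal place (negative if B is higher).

Regimen A: f = (1/2)^(2/2) ≈ 0.5000; Cmin,ss = (1072/201)·f/(1−f) ≈ 5.333 mg/L.
Regimen B: f = (1/2)^(7/2) ≈ 0.0884; Cmin,ss = (1551/201)·f/(1−f) ≈ 0.748 mg/L.
Difference ≈ 5.333 − 0.748 ≈ 4.585 mg/L.

4.6 mg/L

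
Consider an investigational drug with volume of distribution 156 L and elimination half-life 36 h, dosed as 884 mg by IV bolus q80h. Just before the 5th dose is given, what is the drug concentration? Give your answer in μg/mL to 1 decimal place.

f = (1/2)^(τ/t½) = (1/2)^(80/36) ≈ 0.2143.
C₀ = D/Vd = 884/156 ≈ 5.667 μg/mL.
Before the 5th dose, 4 doses have been given. Superposition: Cmin = C₀·(f + f² + … + f^4).
≈ 5.667 × (0.2143 + 0.0459 + 0.0098 + 0.0021) ≈ 5.667 × 0.2721 ≈ 1.542 μg/mL.

1.5 μg/mL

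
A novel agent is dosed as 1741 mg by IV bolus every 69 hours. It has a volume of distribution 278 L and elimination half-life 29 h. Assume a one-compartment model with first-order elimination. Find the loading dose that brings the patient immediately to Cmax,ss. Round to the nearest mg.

2155 mg

f = (1/2)^(69/29) ≈ 0.192201; accumulation ratio R = 1/(1−f) ≈ 1.23793.
Loading dose to hit Cmax,ss on first dose: D_load = D_maint·R ≈ 1741 × 1.23793 ≈ 2155.24 mg.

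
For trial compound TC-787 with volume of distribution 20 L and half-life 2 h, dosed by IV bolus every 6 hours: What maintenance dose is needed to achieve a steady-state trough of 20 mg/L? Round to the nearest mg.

τ/t½ = 6/2 ≈ 3, so f = (1/2)^(6/2) ≈ 0.125000.
Cmin,ss = (D/Vd)·f/(1−f), so D = Cmin,ss·Vd·(1−f)/f.
D = 20 × 20 × (1−f)/f ≈ 20 × 20 × 7.00000 ≈ 2800.00 mg.

2800 mg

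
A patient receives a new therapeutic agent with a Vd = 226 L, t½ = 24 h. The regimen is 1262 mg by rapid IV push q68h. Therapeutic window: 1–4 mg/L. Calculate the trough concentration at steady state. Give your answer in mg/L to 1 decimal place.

Over one 68-h interval, 68/24 ≈ 2.8333 half-lives elapse, leaving f ≈ 0.1403 of each dose.
Each bolus raises the concentration by D/Vd = 1262/226 ≈ 5.584 mg/L.
Steady-state trough Cmin,ss = C₀·f/(1−f) ≈ 5.584 × 0.1403/0.8597 ≈ 0.911 mg/L.
Trough 0.9 mg/L vs MEC 1 mg/L: subtherapeutic.

0.9 mg/L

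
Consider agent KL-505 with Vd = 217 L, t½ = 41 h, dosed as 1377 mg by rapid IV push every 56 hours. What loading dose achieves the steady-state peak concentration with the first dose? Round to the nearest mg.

f = (1/2)^(56/41) ≈ 0.388005; accumulation ratio R = 1/(1−f) ≈ 1.63400.
Loading dose to hit Cmax,ss on first dose: D_load = D_maint·R ≈ 1377 × 1.63400 ≈ 2250.02 mg.

2250 mg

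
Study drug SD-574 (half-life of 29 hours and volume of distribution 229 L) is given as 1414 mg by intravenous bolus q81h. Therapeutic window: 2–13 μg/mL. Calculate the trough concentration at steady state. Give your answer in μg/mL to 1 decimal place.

τ/t½ = 81/29 ≈ 2.7931, so fraction remaining f = (1/2)^(81/29) ≈ 0.1443.
Accumulation ratio R = 1/(1 − f) ≈ 1/0.8557 ≈ 1.1686.
Each bolus raises the concentration by D/Vd = 1414/229 ≈ 6.175 μg/mL.
Steady-state peak Cmax,ss = C₀·R ≈ 6.175 × 1.1686 ≈ 7.216 μg/mL.
One interval later, Cmin,ss = Cmax,ss·e^(−kτ) ≈ 7.216 × 0.1443 ≈ 1.041 μg/mL.
Trough 1.0 μg/mL vs MEC 2 μg/mL: subtherapeutic.

1.0 μg/mL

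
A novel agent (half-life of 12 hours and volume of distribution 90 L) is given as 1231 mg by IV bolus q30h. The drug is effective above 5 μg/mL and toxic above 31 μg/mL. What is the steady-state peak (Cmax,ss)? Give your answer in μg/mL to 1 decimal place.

k = ln2/t½ = ln2/12 ≈ 0.057762 h⁻¹; fraction remaining f = e^(−kτ) = e^(−0.057762×30) ≈ 0.1768.
At steady state, accumulation factor R = 1/(1 − e^(−kτ)) ≈ 1.2148.
Each bolus raises the concentration by D/Vd = 1231/90 ≈ 13.678 μg/mL.
Steady-state peak Cmax,ss = C₀·R ≈ 13.678 × 1.2148 ≈ 16.616 μg/mL.
Peak 16.6 μg/mL vs MTC 31 μg/mL: below toxic threshold.

16.6 μg/mL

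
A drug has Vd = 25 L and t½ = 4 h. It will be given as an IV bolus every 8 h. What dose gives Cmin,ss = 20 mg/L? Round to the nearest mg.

1500 mg

τ/t½ = 8/4 ≈ 2, so f = (1/2)^(8/4) ≈ 0.250000.
Cmin,ss = (D/Vd)·f/(1−f), so D = Cmin,ss·Vd·(1−f)/f.
D = 20 × 25 × (1−f)/f ≈ 20 × 25 × 3.00000 ≈ 1500.00 mg.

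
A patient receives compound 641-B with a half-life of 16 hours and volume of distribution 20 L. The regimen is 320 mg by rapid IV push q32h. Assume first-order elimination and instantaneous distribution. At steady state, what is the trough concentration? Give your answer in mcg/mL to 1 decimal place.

5.3 mcg/mL

The dosing interval is 2 half-lives, so f = 2^(−2) = 0.25.
At steady state, R = 1/(1 − 0.25) = 4/3.
Single-dose peak C₀ = D/Vd = 320/20 = 16 mcg/mL.
Steady-state peak Cmax,ss = C₀·R = 16 × 4/3 ≈ 21.333 mcg/mL.
Steady-state trough Cmin,ss = Cmax,ss·f ≈ 21.333 × 0.25 ≈ 5.333 mcg/mL.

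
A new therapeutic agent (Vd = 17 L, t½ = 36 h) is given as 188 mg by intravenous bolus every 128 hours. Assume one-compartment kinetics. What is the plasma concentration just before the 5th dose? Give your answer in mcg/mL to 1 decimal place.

1.0 mcg/mL

f = (1/2)^(τ/t½) = (1/2)^(128/36) ≈ 0.0850.
C₀ = D/Vd = 188/17 ≈ 11.059 mcg/mL.
Before the 5th dose, 4 doses have been given. Superposition: Cmin = C₀·(f + f² + … + f^4).
≈ 11.059 × (0.0850 + 0.0072 + 0.0006 + 0.0001) ≈ 11.059 × 0.0929 ≈ 1.027 mcg/mL.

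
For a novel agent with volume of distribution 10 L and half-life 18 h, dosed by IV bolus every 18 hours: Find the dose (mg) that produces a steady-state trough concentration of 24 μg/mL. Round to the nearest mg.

τ/t½ = 18/18 ≈ 1, so f = (1/2)^(18/18) ≈ 0.500000.
Cmin,ss = (D/Vd)·f/(1−f), so D = Cmin,ss·Vd·(1−f)/f.
D = 24 × 10 × (1−f)/f ≈ 24 × 10 × 1.00000 ≈ 240.00 mg.

240 mg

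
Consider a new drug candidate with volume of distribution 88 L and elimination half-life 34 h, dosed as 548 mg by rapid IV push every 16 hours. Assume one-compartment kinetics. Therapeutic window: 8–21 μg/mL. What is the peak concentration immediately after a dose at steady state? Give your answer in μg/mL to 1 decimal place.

k = ln2/t½ = ln2/34 ≈ 0.020387 h⁻¹; fraction remaining f = e^(−kτ) = e^(−0.020387×16) ≈ 0.7217.
At steady state, accumulation factor R = 1/(1 − e^(−kτ)) ≈ 3.5932.
Each bolus raises the concentration by D/Vd = 548/88 ≈ 6.227 μg/mL.
Steady-state peak Cmax,ss = C₀·R ≈ 6.227 × 3.5932 ≈ 22.375 μg/mL.
Peak 22.4 μg/mL vs MTC 21 μg/mL: exceeds toxic threshold.

22.4 μg/mL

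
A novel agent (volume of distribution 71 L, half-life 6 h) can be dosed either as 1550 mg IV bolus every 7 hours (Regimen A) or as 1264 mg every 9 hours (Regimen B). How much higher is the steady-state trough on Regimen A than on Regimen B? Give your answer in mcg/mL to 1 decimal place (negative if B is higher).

Regimen A: f = (1/2)^(7/6) ≈ 0.4454; Cmin,ss = (1550/71)·f/(1−f) ≈ 17.532 mcg/mL.
Regimen B: f = (1/2)^(9/6) ≈ 0.3536; Cmin,ss = (1264/71)·f/(1−f) ≈ 9.739 mcg/mL.
Difference ≈ 17.532 − 9.739 ≈ 7.793 mcg/mL.

7.8 mcg/mL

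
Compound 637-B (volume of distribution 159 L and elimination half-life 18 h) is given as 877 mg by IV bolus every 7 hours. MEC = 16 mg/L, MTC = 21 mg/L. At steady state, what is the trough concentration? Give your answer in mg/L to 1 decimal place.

τ/t½ = 7/18 ≈ 0.38889, so fraction remaining f = (1/2)^(7/18) ≈ 0.7637.
At steady state, accumulation factor R = 1/(1 − e^(−kτ)) ≈ 4.2319.
Each bolus raises the concentration by D/Vd = 877/159 ≈ 5.516 mg/L.
Cmax,ss = C₀/(1 − f) ≈ 5.516/0.2363 ≈ 23.343 mg/L.
Steady-state trough Cmin,ss = Cmax,ss·f ≈ 23.343 × 0.7637 ≈ 17.827 mg/L.
Trough 17.8 mg/L vs MEC 16 mg/L: adequate.

17.8 mg/L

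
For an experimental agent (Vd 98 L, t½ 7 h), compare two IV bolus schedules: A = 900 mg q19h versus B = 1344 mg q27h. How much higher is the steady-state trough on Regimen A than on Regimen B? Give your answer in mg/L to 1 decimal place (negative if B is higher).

0.6 mg/L

Regimen A: f = (1/2)^(19/7) ≈ 0.1524; Cmin,ss = (900/98)·f/(1−f) ≈ 1.651 mg/L.
Regimen B: f = (1/2)^(27/7) ≈ 0.0690; Cmin,ss = (1344/98)·f/(1−f) ≈ 1.016 mg/L.
Difference ≈ 1.651 − 1.016 ≈ 0.635 mg/L.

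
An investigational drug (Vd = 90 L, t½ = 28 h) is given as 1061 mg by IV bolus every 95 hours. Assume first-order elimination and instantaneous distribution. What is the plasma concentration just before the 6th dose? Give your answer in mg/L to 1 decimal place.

f = (1/2)^(τ/t½) = (1/2)^(95/28) ≈ 0.0952.
C₀ = D/Vd = 1061/90 ≈ 11.789 mg/L.
Before the 6th dose, 5 doses have been given. Superposition: Cmin = C₀·(f + f² + … + f^5).
≈ 11.789 × (0.0952 + 0.0091 + 0.0009 + 0.0001 + 0.0000) ≈ 11.789 × 0.1053 ≈ 1.241 mg/L.

1.2 mg/L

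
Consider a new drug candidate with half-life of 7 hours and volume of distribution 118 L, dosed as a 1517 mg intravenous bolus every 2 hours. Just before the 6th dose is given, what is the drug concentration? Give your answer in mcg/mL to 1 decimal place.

f = (1/2)^(τ/t½) = (1/2)^(2/7) ≈ 0.8203.
C₀ = D/Vd = 1517/118 ≈ 12.856 mcg/mL.
Before the 6th dose, 5 doses have been given. Superposition: Cmin = C₀·(f + f² + … + f^5).
≈ 12.856 × (0.8203 + 0.6729 + 0.5520 + 0.4528 + 0.3714) ≈ 12.856 × 2.8694 ≈ 36.889 mcg/mL.

36.9 mcg/mL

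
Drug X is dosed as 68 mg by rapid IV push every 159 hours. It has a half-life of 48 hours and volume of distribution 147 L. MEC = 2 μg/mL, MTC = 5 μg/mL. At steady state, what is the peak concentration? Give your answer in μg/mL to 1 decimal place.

Over one 159-h interval, 159/48 ≈ 3.3125 half-lives elapse, leaving f ≈ 0.1007 of each dose.
At steady state, accumulation factor R = 1/(1 − e^(−kτ)) ≈ 1.1120.
Single-dose peak C₀ = D/Vd = 68/147 ≈ 0.463 μg/mL.
Steady-state peak Cmax,ss = C₀·R ≈ 0.463 × 1.1120 ≈ 0.515 μg/mL.
Peak 0.5 μg/mL vs MTC 5 μg/mL: below toxic threshold.

0.5 μg/mL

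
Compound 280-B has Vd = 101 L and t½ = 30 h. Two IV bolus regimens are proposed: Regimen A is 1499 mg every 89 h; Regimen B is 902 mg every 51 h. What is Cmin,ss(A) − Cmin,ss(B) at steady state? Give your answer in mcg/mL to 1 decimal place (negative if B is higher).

-1.8 mcg/mL

Regimen A: f = (1/2)^(89/30) ≈ 0.1279; Cmin,ss = (1499/101)·f/(1−f) ≈ 2.177 mcg/mL.
Regimen B: f = (1/2)^(51/30) ≈ 0.3078; Cmin,ss = (902/101)·f/(1−f) ≈ 3.971 mcg/mL.
Difference ≈ 2.177 − 3.971 ≈ -1.794 mcg/mL.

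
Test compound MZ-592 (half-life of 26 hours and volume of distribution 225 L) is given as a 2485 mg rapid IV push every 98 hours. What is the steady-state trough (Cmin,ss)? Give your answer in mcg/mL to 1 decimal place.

Over one 98-h interval, 98/26 ≈ 3.7692 half-lives elapse, leaving f ≈ 0.0733 of each dose.
Single-dose peak C₀ = D/Vd = 2485/225 ≈ 11.044 mcg/mL.
Steady-state trough Cmin,ss = C₀·f/(1−f) ≈ 11.044 × 0.0733/0.9267 ≈ 0.874 mcg/mL.

0.9 mcg/mL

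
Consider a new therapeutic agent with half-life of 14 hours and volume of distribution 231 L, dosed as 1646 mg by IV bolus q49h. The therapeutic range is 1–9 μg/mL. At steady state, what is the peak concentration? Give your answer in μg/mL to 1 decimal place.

τ/t½ = 49/14 ≈ 3.5, so fraction remaining f = (1/2)^(49/14) ≈ 0.0884.
At steady state, accumulation factor R = 1/(1 − e^(−kτ)) ≈ 1.0970.
Single-dose peak C₀ = D/Vd = 1646/231 ≈ 7.126 μg/mL.
Steady-state peak Cmax,ss = C₀·R ≈ 7.126 × 1.0970 ≈ 7.817 μg/mL.
Peak 7.8 μg/mL vs MTC 9 μg/mL: below toxic threshold.

7.8 μg/mL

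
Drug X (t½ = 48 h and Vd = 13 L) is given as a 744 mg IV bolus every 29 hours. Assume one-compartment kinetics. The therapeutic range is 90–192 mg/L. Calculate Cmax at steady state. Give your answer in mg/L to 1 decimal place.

Over one 29-h interval, 29/48 ≈ 0.60417 half-lives elapse, leaving f ≈ 0.6579 of each dose.
Accumulation ratio R = 1/(1 − f) ≈ 1/0.3421 ≈ 2.9231.
Single-dose peak C₀ = D/Vd = 744/13 ≈ 57.231 mg/L.
Steady-state peak Cmax,ss = C₀·R ≈ 57.231 × 2.9231 ≈ 167.292 mg/L.
Peak 167.3 mg/L vs MTC 192 mg/L: below toxic threshold.

167.3 mg/L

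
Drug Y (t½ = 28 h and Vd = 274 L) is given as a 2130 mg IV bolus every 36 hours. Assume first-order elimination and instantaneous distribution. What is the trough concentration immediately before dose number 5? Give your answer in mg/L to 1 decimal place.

5.3 mg/L

f = (1/2)^(τ/t½) = (1/2)^(36/28) ≈ 0.4102.
C₀ = D/Vd = 2130/274 ≈ 7.774 mg/L.
Before the 5th dose, 4 doses have been given. Superposition: Cmin = C₀·(f + f² + … + f^4).
≈ 7.774 × (0.4102 + 0.1683 + 0.0690 + 0.0283) ≈ 7.774 × 0.6758 ≈ 5.254 mg/L.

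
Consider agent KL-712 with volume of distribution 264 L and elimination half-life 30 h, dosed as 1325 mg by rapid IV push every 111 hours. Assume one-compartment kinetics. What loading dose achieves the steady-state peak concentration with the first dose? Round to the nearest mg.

1435 mg

f = (1/2)^(111/30) ≈ 0.076947; accumulation ratio R = 1/(1−f) ≈ 1.08336.
Loading dose to hit Cmax,ss on first dose: D_load = D_maint·R ≈ 1325 × 1.08336 ≈ 1435.45 mg.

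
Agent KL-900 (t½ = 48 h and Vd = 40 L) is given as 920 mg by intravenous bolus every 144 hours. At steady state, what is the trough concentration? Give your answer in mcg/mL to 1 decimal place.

τ = 144 h = 3 half-lives, so f = (1/2)^3 = 0.125.
At steady state, R = 1/(1 − 0.125) = 8/7.
Single-dose peak C₀ = D/Vd = 920/40 = 23 mcg/mL.
Steady-state peak Cmax,ss = C₀·R = 23 × 8/7 ≈ 26.286 mcg/mL.
Steady-state trough Cmin,ss = Cmax,ss·f ≈ 26.286 × 0.125 ≈ 3.286 mcg/mL.

3.3 mcg/mL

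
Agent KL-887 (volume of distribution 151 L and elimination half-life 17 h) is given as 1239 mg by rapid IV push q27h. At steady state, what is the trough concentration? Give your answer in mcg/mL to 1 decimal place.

τ/t½ = 27/17 ≈ 1.5882, so fraction remaining f = (1/2)^(27/17) ≈ 0.3326.
At steady state, accumulation factor R = 1/(1 − e^(−kτ)) ≈ 1.4984.
Each bolus raises the concentration by D/Vd = 1239/151 ≈ 8.205 mcg/mL.
Steady-state peak Cmax,ss = C₀·R ≈ 8.205 × 1.4984 ≈ 12.294 mcg/mL.
One interval later, Cmin,ss = Cmax,ss·e^(−kτ) ≈ 12.294 × 0.3326 ≈ 4.089 mcg/mL.

4.1 mcg/mL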